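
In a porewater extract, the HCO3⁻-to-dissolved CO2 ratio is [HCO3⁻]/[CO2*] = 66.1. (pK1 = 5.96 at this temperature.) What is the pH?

From K1 = [H⁺][HCO3⁻]/[CO2*]:  pH = pK1 + log₁₀([HCO3⁻]/[CO2*])
log₁₀(66.1) = +1.820
pH = 5.96 + (+1.820) = 7.78

pH = 7.78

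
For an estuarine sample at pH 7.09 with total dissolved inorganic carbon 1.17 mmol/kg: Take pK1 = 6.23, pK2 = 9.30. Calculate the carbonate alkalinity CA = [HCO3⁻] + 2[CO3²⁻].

CA = 1.04 mmol/kg

CA = [HCO3⁻] + 2[CO3²⁻] = (α₁ + 2α₂)·DIC
At pH 7.09: [H⁺]/K1 = 10^-0.86 = 0.13804, K2/[H⁺] = 10^-2.21 = 0.0061660
α₁ = 1/(1 + 0.13804 + 0.0061660) = 1/1.1442 = 0.8740; α₂ = α₁·K2/[H⁺] = 0.005389
α₁ + 2α₂ = 0.8847
CA = 0.8847 × 1.17 = 1.04 mmol/kg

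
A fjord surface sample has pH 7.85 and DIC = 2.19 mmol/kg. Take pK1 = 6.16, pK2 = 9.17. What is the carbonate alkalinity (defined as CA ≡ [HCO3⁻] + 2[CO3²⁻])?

CA = [HCO3⁻] + 2[CO3²⁻] = (α₁ + 2α₂)·DIC
At pH 7.85: [H⁺]/K1 = 10^-1.69 = 0.020417, K2/[H⁺] = 10^-1.32 = 0.047863
α₁ = 1/(1 + 0.020417 + 0.047863) = 1/1.0683 = 0.9361; α₂ = α₁·K2/[H⁺] = 0.04480
α₁ + 2α₂ = 1.0257
CA = 1.0257 × 2.19 = 2.25 mmol/kg

CA = 2.25 mmol/kg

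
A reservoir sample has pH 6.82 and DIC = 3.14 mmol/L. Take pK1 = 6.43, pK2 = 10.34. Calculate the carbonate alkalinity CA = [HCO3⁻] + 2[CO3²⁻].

CA = [HCO3⁻] + 2[CO3²⁻] = (α₁ + 2α₂)·DIC
At pH 6.82: [H⁺]/K1 = 10^-0.39 = 0.40738, K2/[H⁺] = 10^-3.52 = 0.00030200
α₁ = 1/(1 + 0.40738 + 0.00030200) = 1/1.4077 = 0.7104; α₂ = α₁·K2/[H⁺] = 0.0002145
α₁ + 2α₂ = 0.7108
CA = 0.7108 × 3.14 = 2.23 mmol/L

CA = 2.23 mmol/L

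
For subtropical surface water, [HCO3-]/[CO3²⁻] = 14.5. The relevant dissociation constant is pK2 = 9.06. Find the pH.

pH = 7.90

From K2 = [H⁺][CO3²⁻]/[HCO3-]:  pH = pK2 − log₁₀([HCO3-]/[CO3²⁻])
log₁₀(14.5) = +1.161
pH = 9.06 − (+1.161) = 7.90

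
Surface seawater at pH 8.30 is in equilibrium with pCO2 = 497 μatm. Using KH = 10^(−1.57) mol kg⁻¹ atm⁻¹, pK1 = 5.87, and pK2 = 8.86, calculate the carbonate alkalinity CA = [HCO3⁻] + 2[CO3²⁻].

CA = 5.58 mmol/kg

[CO2*] = KH · pCO2 = 10^(−1.57) × 497×10^-6 = 1.338×10^-5 mol/kg
α₀ = 1/(1 + K1/[H⁺] + K1K2/[H⁺]²) = 1/(1 + 10^+2.43 + 10^+1.87) = 0.002905
DIC = [CO2*]/α₀ = 1.338×10^-5 / 0.002905 = 4.605 mmol/kg
CA = (α₁ + 2α₂)·DIC = (0.7818 + 2×0.2153) × 4.605 = 5.58 mmol/kg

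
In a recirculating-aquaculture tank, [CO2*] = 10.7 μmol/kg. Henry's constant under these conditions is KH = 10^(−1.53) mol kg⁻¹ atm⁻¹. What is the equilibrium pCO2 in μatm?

KH = 10^(−1.53) = 2.951×10^-2 mol kg⁻¹ atm⁻¹
pCO2 = [CO2*]/KH = 10.7×10^-6 / 2.951×10^-2 = 3.63×10^-4 atm = 363 μatm

pCO2 = 363 μatm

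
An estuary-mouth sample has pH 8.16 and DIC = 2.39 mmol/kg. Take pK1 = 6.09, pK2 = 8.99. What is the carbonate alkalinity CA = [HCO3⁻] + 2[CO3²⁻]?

CA = [HCO3⁻] + 2[CO3²⁻] = (α₁ + 2α₂)·DIC
At pH 8.16: [H⁺]/K1 = 10^-2.07 = 0.0085114, K2/[H⁺] = 10^-0.83 = 0.14791
α₁ = 1/(1 + 0.0085114 + 0.14791) = 1/1.1564 = 0.8647; α₂ = α₁·K2/[H⁺] = 0.1279
α₁ + 2α₂ = 1.1205
CA = 1.1205 × 2.39 = 2.68 mmol/kg

CA = 2.68 mmol/kg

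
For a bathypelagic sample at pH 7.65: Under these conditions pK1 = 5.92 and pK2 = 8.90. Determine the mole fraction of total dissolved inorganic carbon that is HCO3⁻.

α₁ = 1 / (1 + [H⁺]/K1 + K2/[H⁺]) = 1 / (1 + 10^-1.73 + 10^-1.25)
   = 1 / (1 + 0.018621 + 0.056234) = 1/1.0749 = 0.9304

α₁ = 0.930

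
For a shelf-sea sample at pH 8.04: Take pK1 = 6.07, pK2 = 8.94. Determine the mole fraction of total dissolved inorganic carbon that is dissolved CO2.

α₀ = 0.00943

α₀ = 1 / (1 + K1/[H⁺] + K1K2/[H⁺]²) = 1 / (1 + 10^+1.97 + 10^+1.07)
   = 1 / (1 + 93.325 + 11.749) = 1/106.07 = 0.009427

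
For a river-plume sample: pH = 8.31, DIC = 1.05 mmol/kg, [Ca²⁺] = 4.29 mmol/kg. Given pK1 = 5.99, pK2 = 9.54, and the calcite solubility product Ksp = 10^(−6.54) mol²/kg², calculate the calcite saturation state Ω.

Ω = 0.865

α₂ = 1 / (1 + [H⁺]/K2 + [H⁺]²/(K1K2)) = 1 / (1 + 10^+1.23 + 10^-1.09)
   = 1 / (1 + 16.982 + 0.081283) = 1/18.064 = 0.05536
[CO3²⁻] = α₂ × DIC = 0.05536 × 1.05 = 0.05813 mmol/kg
Ksp = 10^(−6.54) = 2.884×10^-7
Ω = [Ca²⁺][CO3²⁻]/Ksp = (4.29×10^-3)(5.813×10^-5) / 2.884×10^-7 = 0.865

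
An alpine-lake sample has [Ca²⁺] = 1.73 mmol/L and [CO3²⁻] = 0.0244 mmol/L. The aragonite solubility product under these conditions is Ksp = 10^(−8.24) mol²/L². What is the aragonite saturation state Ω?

Ω = 7.34

Ksp = 10^(−8.24) = 5.754×10^-9
Ω = [Ca²⁺][CO3²⁻]/Ksp = (1.73×10^-3)(0.0244×10^-3) / 5.754×10^-9 = 7.34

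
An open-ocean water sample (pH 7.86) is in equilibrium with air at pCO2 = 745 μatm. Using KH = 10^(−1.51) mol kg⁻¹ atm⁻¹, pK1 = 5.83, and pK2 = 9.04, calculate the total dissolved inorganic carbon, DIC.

DIC = 2.65 mmol/kg

[CO2*] = KH · pCO2 = 10^(−1.51) × 745×10^-6 = 2.302×10^-5 mol/kg
α₀ = 1/(1 + K1/[H⁺] + K1K2/[H⁺]²) = 1/(1 + 10^+2.03 + 10^+0.85) = 0.008678
DIC = [CO2*]/α₀ = 2.302×10^-5 / 0.008678 = 2.65 mmol/kg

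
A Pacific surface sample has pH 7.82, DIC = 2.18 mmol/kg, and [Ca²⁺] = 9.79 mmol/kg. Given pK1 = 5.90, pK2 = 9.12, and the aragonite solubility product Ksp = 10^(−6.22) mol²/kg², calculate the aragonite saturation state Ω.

Ω = 1.67

α₂ = 1 / (1 + [H⁺]/K2 + [H⁺]²/(K1K2)) = 1 / (1 + 10^+1.30 + 10^-0.62)
   = 1 / (1 + 19.953 + 0.23988) = 1/21.193 = 0.04719
[CO3²⁻] = α₂ × DIC = 0.04719 × 2.18 = 0.1029 mmol/kg
Ksp = 10^(−6.22) = 6.026×10^-7
Ω = [Ca²⁺][CO3²⁻]/Ksp = (9.79×10^-3)(1.029×10^-4) / 6.026×10^-7 = 1.67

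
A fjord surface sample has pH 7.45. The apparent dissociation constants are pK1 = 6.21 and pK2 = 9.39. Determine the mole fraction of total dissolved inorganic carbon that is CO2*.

α₀ = 0.0538

α₀ = 1 / (1 + K1/[H⁺] + K1K2/[H⁺]²) = 1 / (1 + 10^+1.24 + 10^-0.70)
   = 1 / (1 + 17.378 + 0.19953) = 1/18.578 = 0.05383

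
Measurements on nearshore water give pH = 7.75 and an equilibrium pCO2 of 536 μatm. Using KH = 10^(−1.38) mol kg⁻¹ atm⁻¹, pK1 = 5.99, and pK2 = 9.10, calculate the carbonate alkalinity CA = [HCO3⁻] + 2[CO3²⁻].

CA = 1.40 mmol/kg

[CO2*] = KH · pCO2 = 10^(−1.38) × 536×10^-6 = 2.234×10^-5 mol/kg
α₀ = 1/(1 + K1/[H⁺] + K1K2/[H⁺]²) = 1/(1 + 10^+1.76 + 10^+0.41) = 0.01636
DIC = [CO2*]/α₀ = 2.234×10^-5 / 0.01636 = 1.366 mmol/kg
CA = (α₁ + 2α₂)·DIC = (0.9416 + 2×0.04206) × 1.366 = 1.40 mmol/kg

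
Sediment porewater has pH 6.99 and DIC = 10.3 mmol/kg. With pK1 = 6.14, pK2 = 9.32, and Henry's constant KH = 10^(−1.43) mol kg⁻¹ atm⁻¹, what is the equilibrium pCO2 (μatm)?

α₀ = 1 / (1 + K1/[H⁺] + K1K2/[H⁺]²) = 1 / (1 + 10^+0.85 + 10^-1.48)
   = 1 / (1 + 7.0795 + 0.033113) = 1/8.1126 = 0.1233
[CO2*] = α₀ × DIC = 0.1233 × 10.3 = 1.270 mmol/kg
pCO2 = [CO2*]/KH = 1.270×10^-3 / 3.715×10^-2 = 3.42×10^4 μatm

pCO2 = 3.42×10^4 μatm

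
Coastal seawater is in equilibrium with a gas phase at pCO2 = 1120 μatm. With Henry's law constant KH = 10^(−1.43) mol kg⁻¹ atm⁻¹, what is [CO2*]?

[CO2*] = 41.6 μmol/kg

KH = 10^(−1.43) = 3.715×10^-2 mol kg⁻¹ atm⁻¹
[CO2*] = KH · pCO2 = 3.715×10^-2 × 1120×10^-6 atm = 4.16×10^-5 mol/kg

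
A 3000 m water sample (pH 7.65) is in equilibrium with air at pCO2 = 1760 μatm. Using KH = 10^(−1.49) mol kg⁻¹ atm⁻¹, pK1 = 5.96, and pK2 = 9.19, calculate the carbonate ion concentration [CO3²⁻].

[CO3²⁻] = 0.0804 mmol/kg

[CO2*] = KH · pCO2 = 10^(−1.49) × 1760×10^-6 = 5.695×10^-5 mol/kg
α₀ = 1/(1 + K1/[H⁺] + K1K2/[H⁺]²) = 1/(1 + 10^+1.69 + 10^+0.15) = 0.01946
DIC = [CO2*]/α₀ = 5.695×10^-5 / 0.01946 = 2.927 mmol/kg
[CO3²⁻] = α₂·DIC; α₂ = 0.02749, so [CO3²⁻] = 0.02749 × 2.927 = 0.0804 mmol/kg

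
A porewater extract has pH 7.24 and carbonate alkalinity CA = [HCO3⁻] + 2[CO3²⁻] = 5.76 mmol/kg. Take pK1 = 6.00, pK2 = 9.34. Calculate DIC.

CA = [HCO3⁻] + 2[CO3²⁻] = (α₁ + 2α₂)·DIC
At pH 7.24: [H⁺]/K1 = 10^-1.24 = 0.057544, K2/[H⁺] = 10^-2.10 = 0.0079433
α₁ = 1/(1 + 0.057544 + 0.0079433) = 1/1.0655 = 0.9385; α₂ = α₁·K2/[H⁺] = 0.007455
α₁ + 2α₂ = 0.9534
DIC = CA / (α₁ + 2α₂) = 5.76 / 0.9534 = 6.04 mmol/kg

DIC = 6.04 mmol/kg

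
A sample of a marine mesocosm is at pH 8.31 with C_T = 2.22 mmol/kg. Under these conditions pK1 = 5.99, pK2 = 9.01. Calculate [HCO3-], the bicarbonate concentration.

[HCO3⁻] = 1.84 mmol/kg

α₁ = 1 / (1 + [H⁺]/K1 + K2/[H⁺]) = 1 / (1 + 10^-2.32 + 10^-0.70)
   = 1 / (1 + 0.0047863 + 0.19953) = 1/1.2043 = 0.8303
[HCO3⁻] = α₁ × DIC = 0.8303 × 2.22 = 1.84 mmol/kg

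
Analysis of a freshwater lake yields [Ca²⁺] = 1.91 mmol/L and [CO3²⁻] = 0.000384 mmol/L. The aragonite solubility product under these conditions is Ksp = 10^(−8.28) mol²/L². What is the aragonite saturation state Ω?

Ω = 0.140

Ksp = 10^(−8.28) = 5.248×10^-9
Ω = [Ca²⁺][CO3²⁻]/Ksp = (1.91×10^-3)(0.000384×10^-3) / 5.248×10^-9 = 0.140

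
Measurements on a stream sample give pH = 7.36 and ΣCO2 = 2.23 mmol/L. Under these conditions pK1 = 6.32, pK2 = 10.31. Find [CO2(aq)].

[CO2*] = 0.186 mmol/L

α₀ = 1 / (1 + K1/[H⁺] + K1K2/[H⁺]²) = 1 / (1 + 10^+1.04 + 10^-1.91)
   = 1 / (1 + 10.965 + 0.012303) = 1/11.977 = 0.08349
[CO2*] = α₀ × DIC = 0.08349 × 2.23 = 0.186 mmol/L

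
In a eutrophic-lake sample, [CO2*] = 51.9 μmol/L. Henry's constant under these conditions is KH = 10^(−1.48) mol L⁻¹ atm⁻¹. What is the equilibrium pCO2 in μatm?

KH = 10^(−1.48) = 3.311×10^-2 mol L⁻¹ atm⁻¹
pCO2 = [CO2*]/KH = 51.9×10^-6 / 3.311×10^-2 = 1.57×10^-3 atm = 1570 μatm

pCO2 = 1570 μatm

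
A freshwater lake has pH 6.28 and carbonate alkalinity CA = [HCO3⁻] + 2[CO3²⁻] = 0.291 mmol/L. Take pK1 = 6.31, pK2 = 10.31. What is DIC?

DIC = 0.603 mmol/L

CA = [HCO3⁻] + 2[CO3²⁻] = (α₁ + 2α₂)·DIC
At pH 6.28: [H⁺]/K1 = 10^0.03 = 1.0715, K2/[H⁺] = 10^-4.03 = 9.3325×10^-5
α₁ = 1/(1 + 1.0715 + 9.3325×10^-5) = 1/2.0716 = 0.4827; α₂ = α₁·K2/[H⁺] = 4.505×10^-5
α₁ + 2α₂ = 0.4828
DIC = CA / (α₁ + 2α₂) = 0.291 / 0.4828 = 0.603 mmol/L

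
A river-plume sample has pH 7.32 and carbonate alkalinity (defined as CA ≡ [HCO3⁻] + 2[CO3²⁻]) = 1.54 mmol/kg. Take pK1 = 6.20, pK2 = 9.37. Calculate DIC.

CA = [HCO3⁻] + 2[CO3²⁻] = (α₁ + 2α₂)·DIC
At pH 7.32: [H⁺]/K1 = 10^-1.12 = 0.075858, K2/[H⁺] = 10^-2.05 = 0.0089125
α₁ = 1/(1 + 0.075858 + 0.0089125) = 1/1.0848 = 0.9219; α₂ = α₁·K2/[H⁺] = 0.008216
α₁ + 2α₂ = 0.9383
DIC = CA / (α₁ + 2α₂) = 1.54 / 0.9383 = 1.64 mmol/kg

DIC = 1.64 mmol/kg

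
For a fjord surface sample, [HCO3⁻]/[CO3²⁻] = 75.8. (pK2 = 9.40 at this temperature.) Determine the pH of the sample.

From K2 = [H⁺][CO3²⁻]/[HCO3⁻]:  pH = pK2 − log₁₀([HCO3⁻]/[CO3²⁻])
log₁₀(75.8) = +1.880
pH = 9.40 − (+1.880) = 7.52

pH = 7.52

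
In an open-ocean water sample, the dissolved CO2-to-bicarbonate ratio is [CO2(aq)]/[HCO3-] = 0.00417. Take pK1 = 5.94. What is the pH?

pH = 8.32

From K1 = [H⁺][HCO3-]/[CO2(aq)]:  pH = pK1 − log₁₀([CO2(aq)]/[HCO3-])
log₁₀(0.00417) = -2.380
pH = 5.94 − (-2.380) = 8.32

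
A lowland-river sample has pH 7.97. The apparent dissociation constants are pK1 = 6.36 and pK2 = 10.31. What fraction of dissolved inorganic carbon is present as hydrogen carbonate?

α₁ = 0.972

α₁ = 1 / (1 + [H⁺]/K1 + K2/[H⁺]) = 1 / (1 + 10^-1.61 + 10^-2.34)
   = 1 / (1 + 0.024547 + 0.0045709) = 1/1.0291 = 0.9717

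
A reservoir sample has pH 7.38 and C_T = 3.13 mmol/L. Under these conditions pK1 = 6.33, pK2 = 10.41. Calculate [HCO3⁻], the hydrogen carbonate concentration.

[HCO3⁻] = 2.87 mmol/L

α₁ = 1 / (1 + [H⁺]/K1 + K2/[H⁺]) = 1 / (1 + 10^-1.05 + 10^-3.03)
   = 1 / (1 + 0.089125 + 0.00093325) = 1/1.0901 = 0.9174
[HCO3⁻] = α₁ × DIC = 0.9174 × 3.13 = 2.87 mmol/L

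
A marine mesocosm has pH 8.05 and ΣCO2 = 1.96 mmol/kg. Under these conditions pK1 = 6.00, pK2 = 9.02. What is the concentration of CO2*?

α₀ = 1 / (1 + K1/[H⁺] + K1K2/[H⁺]²) = 1 / (1 + 10^+2.05 + 10^+1.08)
   = 1 / (1 + 112.20 + 12.023) = 1/125.22 = 0.007986
[CO2*] = α₀ × DIC = 0.007986 × 1.96 = 0.0157 mmol/kg = 15.7 μmol/kg

[CO2*] = 15.7 μmol/kg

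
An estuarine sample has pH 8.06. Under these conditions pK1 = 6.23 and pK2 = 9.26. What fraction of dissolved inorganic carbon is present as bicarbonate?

α₁ = 0.928

α₁ = 1 / (1 + [H⁺]/K1 + K2/[H⁺]) = 1 / (1 + 10^-1.83 + 10^-1.20)
   = 1 / (1 + 0.014791 + 0.063096) = 1/1.0779 = 0.9277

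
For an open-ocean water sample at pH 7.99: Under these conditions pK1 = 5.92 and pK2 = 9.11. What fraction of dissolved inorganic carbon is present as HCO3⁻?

α₁ = 0.922

α₁ = 1 / (1 + [H⁺]/K1 + K2/[H⁺]) = 1 / (1 + 10^-2.07 + 10^-1.12)
   = 1 / (1 + 0.0085114 + 0.075858) = 1/1.0844 = 0.9222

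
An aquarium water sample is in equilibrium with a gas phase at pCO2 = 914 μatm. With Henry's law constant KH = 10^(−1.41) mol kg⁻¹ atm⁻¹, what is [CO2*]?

[CO2*] = 35.6 μmol/kg

KH = 10^(−1.41) = 3.890×10^-2 mol kg⁻¹ atm⁻¹
[CO2*] = KH · pCO2 = 3.890×10^-2 × 914×10^-6 atm = 3.56×10^-5 mol/kg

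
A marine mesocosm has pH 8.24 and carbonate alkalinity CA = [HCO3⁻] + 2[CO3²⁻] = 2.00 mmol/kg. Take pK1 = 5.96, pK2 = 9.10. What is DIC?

DIC = 1.79 mmol/kg

CA = [HCO3⁻] + 2[CO3²⁻] = (α₁ + 2α₂)·DIC
At pH 8.24: [H⁺]/K1 = 10^-2.28 = 0.0052481, K2/[H⁺] = 10^-0.86 = 0.13804
α₁ = 1/(1 + 0.0052481 + 0.13804) = 1/1.1433 = 0.8747; α₂ = α₁·K2/[H⁺] = 0.1207
α₁ + 2α₂ = 1.1161
DIC = CA / (α₁ + 2α₂) = 2.00 / 1.1161 = 1.79 mmol/kg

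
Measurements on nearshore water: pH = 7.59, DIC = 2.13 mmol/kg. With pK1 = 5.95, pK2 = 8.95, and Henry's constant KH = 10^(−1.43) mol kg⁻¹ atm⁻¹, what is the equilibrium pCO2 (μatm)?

α₀ = 1 / (1 + K1/[H⁺] + K1K2/[H⁺]²) = 1 / (1 + 10^+1.64 + 10^+0.28)
   = 1 / (1 + 43.652 + 1.9055) = 1/46.557 = 0.02148
[CO2*] = α₀ × DIC = 0.02148 × 2.13 = 0.04575 mmol/kg
pCO2 = [CO2*]/KH = 4.575×10^-5 / 3.715×10^-2 = 1230 μatm

pCO2 = 1230 μatm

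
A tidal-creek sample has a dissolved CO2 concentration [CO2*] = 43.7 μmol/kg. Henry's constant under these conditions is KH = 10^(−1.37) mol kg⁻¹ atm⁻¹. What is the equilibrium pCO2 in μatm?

KH = 10^(−1.37) = 4.266×10^-2 mol kg⁻¹ atm⁻¹
pCO2 = [CO2*]/KH = 43.7×10^-6 / 4.266×10^-2 = 1.02×10^-3 atm = 1020 μatm

pCO2 = 1020 μatm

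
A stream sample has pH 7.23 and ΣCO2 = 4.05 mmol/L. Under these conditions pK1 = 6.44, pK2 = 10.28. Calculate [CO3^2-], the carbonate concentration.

α₂ = 1 / (1 + [H⁺]/K2 + [H⁺]²/(K1K2)) = 1 / (1 + 10^+3.05 + 10^+2.26)
   = 1 / (1 + 1122.0 + 181.97) = 1/1305.0 = 0.0007663
[CO3²⁻] = α₂ × DIC = 0.0007663 × 4.05 = 0.00310 mmol/L = 3.10 μmol/L

[CO3²⁻] = 3.10 μmol/L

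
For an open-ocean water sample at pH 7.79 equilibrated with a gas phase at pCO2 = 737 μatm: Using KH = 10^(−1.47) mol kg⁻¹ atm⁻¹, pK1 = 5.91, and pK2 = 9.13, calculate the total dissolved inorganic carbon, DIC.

[CO2*] = KH · pCO2 = 10^(−1.47) × 737×10^-6 = 2.497×10^-5 mol/kg
α₀ = 1/(1 + K1/[H⁺] + K1K2/[H⁺]²) = 1/(1 + 10^+1.88 + 10^+0.54) = 0.01245
DIC = [CO2*]/α₀ = 2.497×10^-5 / 0.01245 = 2.01 mmol/kg

DIC = 2.01 mmol/kg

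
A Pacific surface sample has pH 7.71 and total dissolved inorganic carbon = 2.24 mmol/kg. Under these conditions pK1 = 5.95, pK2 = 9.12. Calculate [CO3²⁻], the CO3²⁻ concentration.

[CO3²⁻] = 0.0825 mmol/kg

α₂ = 1 / (1 + [H⁺]/K2 + [H⁺]²/(K1K2)) = 1 / (1 + 10^+1.41 + 10^-0.35)
   = 1 / (1 + 25.704 + 0.44668) = 1/27.151 = 0.03683
[CO3²⁻] = α₂ × DIC = 0.03683 × 2.24 = 0.0825 mmol/kg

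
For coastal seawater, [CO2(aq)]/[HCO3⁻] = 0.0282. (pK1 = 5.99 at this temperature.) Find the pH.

From K1 = [H⁺][HCO3⁻]/[CO2(aq)]:  pH = pK1 − log₁₀([CO2(aq)]/[HCO3⁻])
log₁₀(0.0282) = -1.550
pH = 5.99 − (-1.550) = 7.54

pH = 7.54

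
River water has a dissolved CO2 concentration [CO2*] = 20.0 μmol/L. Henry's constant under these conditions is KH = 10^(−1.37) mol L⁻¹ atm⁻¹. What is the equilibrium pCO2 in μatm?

pCO2 = 469 μatm

KH = 10^(−1.37) = 4.266×10^-2 mol L⁻¹ atm⁻¹
pCO2 = [CO2*]/KH = 20.0×10^-6 / 4.266×10^-2 = 4.69×10^-4 atm = 469 μatm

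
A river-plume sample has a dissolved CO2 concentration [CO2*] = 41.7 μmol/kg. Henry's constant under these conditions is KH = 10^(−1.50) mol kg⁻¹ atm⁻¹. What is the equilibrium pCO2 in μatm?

KH = 10^(−1.50) = 3.162×10^-2 mol kg⁻¹ atm⁻¹
pCO2 = [CO2*]/KH = 41.7×10^-6 / 3.162×10^-2 = 1.32×10^-3 atm = 1320 μatm

pCO2 = 1320 μatm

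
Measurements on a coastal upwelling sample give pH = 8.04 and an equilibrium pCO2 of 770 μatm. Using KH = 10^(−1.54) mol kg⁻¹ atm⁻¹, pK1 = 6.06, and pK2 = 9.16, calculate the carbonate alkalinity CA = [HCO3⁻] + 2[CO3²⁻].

CA = 2.44 mmol/kg

[CO2*] = KH · pCO2 = 10^(−1.54) × 770×10^-6 = 2.221×10^-5 mol/kg
α₀ = 1/(1 + K1/[H⁺] + K1K2/[H⁺]²) = 1/(1 + 10^+1.98 + 10^+0.86) = 0.009639
DIC = [CO2*]/α₀ = 2.221×10^-5 / 0.009639 = 2.304 mmol/kg
CA = (α₁ + 2α₂)·DIC = (0.9205 + 2×0.06983) × 2.304 = 2.44 mmol/kg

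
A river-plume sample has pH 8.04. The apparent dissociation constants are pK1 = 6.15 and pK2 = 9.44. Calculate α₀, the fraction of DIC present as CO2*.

α₀ = 1 / (1 + K1/[H⁺] + K1K2/[H⁺]²) = 1 / (1 + 10^+1.89 + 10^+0.49)
   = 1 / (1 + 77.625 + 3.0903) = 1/81.715 = 0.01224

α₀ = 0.0122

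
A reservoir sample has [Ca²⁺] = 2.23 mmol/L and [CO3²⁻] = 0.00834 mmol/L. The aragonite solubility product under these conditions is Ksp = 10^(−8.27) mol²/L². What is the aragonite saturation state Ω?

Ksp = 10^(−8.27) = 5.370×10^-9
Ω = [Ca²⁺][CO3²⁻]/Ksp = (2.23×10^-3)(0.00834×10^-3) / 5.370×10^-9 = 3.46

Ω = 3.46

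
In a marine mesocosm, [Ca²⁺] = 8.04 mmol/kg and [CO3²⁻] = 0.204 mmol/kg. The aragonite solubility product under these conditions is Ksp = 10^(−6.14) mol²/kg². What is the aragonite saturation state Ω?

Ω = 2.26

Ksp = 10^(−6.14) = 7.244×10^-7
Ω = [Ca²⁺][CO3²⁻]/Ksp = (8.04×10^-3)(0.204×10^-3) / 7.244×10^-7 = 2.26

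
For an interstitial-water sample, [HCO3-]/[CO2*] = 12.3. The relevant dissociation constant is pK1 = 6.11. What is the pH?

From K1 = [H⁺][HCO3-]/[CO2*]:  pH = pK1 + log₁₀([HCO3-]/[CO2*])
log₁₀(12.3) = +1.090
pH = 6.11 + (+1.090) = 7.20

pH = 7.20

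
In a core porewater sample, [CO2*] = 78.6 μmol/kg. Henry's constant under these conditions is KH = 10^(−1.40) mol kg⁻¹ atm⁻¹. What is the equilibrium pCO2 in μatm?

KH = 10^(−1.40) = 3.981×10^-2 mol kg⁻¹ atm⁻¹
pCO2 = [CO2*]/KH = 78.6×10^-6 / 3.981×10^-2 = 1.97×10^-3 atm = 1970 μatm

pCO2 = 1970 μatm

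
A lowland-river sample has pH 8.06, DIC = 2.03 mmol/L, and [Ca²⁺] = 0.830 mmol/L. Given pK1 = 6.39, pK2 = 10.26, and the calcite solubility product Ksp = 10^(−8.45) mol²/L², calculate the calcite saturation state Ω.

Ω = 2.92

α₂ = 1 / (1 + [H⁺]/K2 + [H⁺]²/(K1K2)) = 1 / (1 + 10^+2.20 + 10^+0.53)
   = 1 / (1 + 158.49 + 3.3884) = 1/162.88 = 0.006140
[CO3²⁻] = α₂ × DIC = 0.006140 × 2.03 = 0.01246 mmol/L = 12.46 μmol/L
Ksp = 10^(−8.45) = 3.548×10^-9
Ω = [Ca²⁺][CO3²⁻]/Ksp = (0.830×10^-3)(1.246×10^-5) / 3.548×10^-9 = 2.92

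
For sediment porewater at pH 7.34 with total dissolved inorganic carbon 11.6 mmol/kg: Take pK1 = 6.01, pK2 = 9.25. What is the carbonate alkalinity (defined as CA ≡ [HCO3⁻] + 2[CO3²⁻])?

CA = [HCO3⁻] + 2[CO3²⁻] = (α₁ + 2α₂)·DIC
At pH 7.34: [H⁺]/K1 = 10^-1.33 = 0.046774, K2/[H⁺] = 10^-1.91 = 0.012303
α₁ = 1/(1 + 0.046774 + 0.012303) = 1/1.0591 = 0.9442; α₂ = α₁·K2/[H⁺] = 0.01162
α₁ + 2α₂ = 0.9675
CA = 0.9675 × 11.6 = 11.2 mmol/kg

CA = 11.2 mmol/kg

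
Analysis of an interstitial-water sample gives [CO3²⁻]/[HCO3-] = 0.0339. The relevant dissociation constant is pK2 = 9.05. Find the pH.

pH = 7.58

From K2 = [H⁺][CO3²⁻]/[HCO3-]:  pH = pK2 + log₁₀([CO3²⁻]/[HCO3-])
log₁₀(0.0339) = -1.470
pH = 9.05 + (-1.470) = 7.58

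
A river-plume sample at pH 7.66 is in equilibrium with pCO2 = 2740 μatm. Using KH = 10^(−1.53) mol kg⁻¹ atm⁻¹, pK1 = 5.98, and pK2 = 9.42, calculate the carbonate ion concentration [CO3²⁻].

[CO3²⁻] = 0.0673 mmol/kg

[CO2*] = KH · pCO2 = 10^(−1.53) × 2740×10^-6 = 8.086×10^-5 mol/kg
α₀ = 1/(1 + K1/[H⁺] + K1K2/[H⁺]²) = 1/(1 + 10^+1.68 + 10^-0.08) = 0.02012
DIC = [CO2*]/α₀ = 8.086×10^-5 / 0.02012 = 4.018 mmol/kg
[CO3²⁻] = α₂·DIC; α₂ = 0.01674, so [CO3²⁻] = 0.01674 × 4.018 = 0.0673 mmol/kg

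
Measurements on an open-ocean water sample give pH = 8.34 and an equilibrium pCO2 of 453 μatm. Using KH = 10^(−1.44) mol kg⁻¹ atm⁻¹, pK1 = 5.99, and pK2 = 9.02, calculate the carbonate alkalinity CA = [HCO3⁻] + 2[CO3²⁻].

CA = 5.22 mmol/kg

[CO2*] = KH · pCO2 = 10^(−1.44) × 453×10^-6 = 1.645×10^-5 mol/kg
α₀ = 1/(1 + K1/[H⁺] + K1K2/[H⁺]²) = 1/(1 + 10^+2.35 + 10^+1.67) = 0.003681
DIC = [CO2*]/α₀ = 1.645×10^-5 / 0.003681 = 4.468 mmol/kg
CA = (α₁ + 2α₂)·DIC = (0.8241 + 2×0.1722) × 4.468 = 5.22 mmol/kg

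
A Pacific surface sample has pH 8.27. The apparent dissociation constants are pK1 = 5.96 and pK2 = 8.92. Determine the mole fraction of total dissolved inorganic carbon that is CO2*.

α₀ = 0.00399

α₀ = 1 / (1 + K1/[H⁺] + K1K2/[H⁺]²) = 1 / (1 + 10^+2.31 + 10^+1.66)
   = 1 / (1 + 204.17 + 45.709) = 1/250.88 = 0.003986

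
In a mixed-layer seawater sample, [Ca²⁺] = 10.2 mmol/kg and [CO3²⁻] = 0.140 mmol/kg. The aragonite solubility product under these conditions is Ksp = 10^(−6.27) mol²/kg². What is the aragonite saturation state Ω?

Ω = 2.66

Ksp = 10^(−6.27) = 5.370×10^-7
Ω = [Ca²⁺][CO3²⁻]/Ksp = (10.2×10^-3)(0.140×10^-3) / 5.370×10^-7 = 2.66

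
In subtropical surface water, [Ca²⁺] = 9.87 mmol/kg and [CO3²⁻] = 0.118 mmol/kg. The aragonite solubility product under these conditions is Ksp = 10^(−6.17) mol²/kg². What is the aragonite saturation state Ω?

Ksp = 10^(−6.17) = 6.761×10^-7
Ω = [Ca²⁺][CO3²⁻]/Ksp = (9.87×10^-3)(0.118×10^-3) / 6.761×10^-7 = 1.72

Ω = 1.72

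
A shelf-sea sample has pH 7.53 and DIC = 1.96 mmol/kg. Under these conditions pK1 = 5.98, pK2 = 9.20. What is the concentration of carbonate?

[CO3²⁻] = 0.0399 mmol/kg

α₂ = 1 / (1 + [H⁺]/K2 + [H⁺]²/(K1K2)) = 1 / (1 + 10^+1.67 + 10^+0.12)
   = 1 / (1 + 46.774 + 1.3183) = 1/49.092 = 0.02037
[CO3²⁻] = α₂ × DIC = 0.02037 × 1.96 = 0.0399 mmol/kg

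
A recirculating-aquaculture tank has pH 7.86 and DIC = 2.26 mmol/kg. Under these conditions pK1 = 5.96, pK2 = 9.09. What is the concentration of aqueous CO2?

[CO2*] = 0.0266 mmol/kg

α₀ = 1 / (1 + K1/[H⁺] + K1K2/[H⁺]²) = 1 / (1 + 10^+1.90 + 10^+0.67)
   = 1 / (1 + 79.433 + 4.6774) = 1/85.110 = 0.01175
[CO2*] = α₀ × DIC = 0.01175 × 2.26 = 0.0266 mmol/kg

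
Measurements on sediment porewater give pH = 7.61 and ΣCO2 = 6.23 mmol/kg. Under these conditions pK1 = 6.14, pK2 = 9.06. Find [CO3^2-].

α₂ = 1 / (1 + [H⁺]/K2 + [H⁺]²/(K1K2)) = 1 / (1 + 10^+1.45 + 10^-0.02)
   = 1 / (1 + 28.184 + 0.95499) = 1/30.139 = 0.03318
[CO3²⁻] = α₂ × DIC = 0.03318 × 6.23 = 0.207 mmol/kg

[CO3²⁻] = 0.207 mmol/kg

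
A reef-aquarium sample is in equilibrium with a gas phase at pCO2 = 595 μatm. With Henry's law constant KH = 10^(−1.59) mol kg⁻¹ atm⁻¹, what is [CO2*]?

KH = 10^(−1.59) = 2.570×10^-2 mol kg⁻¹ atm⁻¹
[CO2*] = KH · pCO2 = 2.570×10^-2 × 595×10^-6 atm = 1.53×10^-5 mol/kg

[CO2*] = 15.3 μmol/kg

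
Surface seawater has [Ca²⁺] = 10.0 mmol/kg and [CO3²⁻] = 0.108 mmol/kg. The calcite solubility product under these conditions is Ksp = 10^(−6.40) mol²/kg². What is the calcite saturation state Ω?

Ksp = 10^(−6.40) = 3.981×10^-7
Ω = [Ca²⁺][CO3²⁻]/Ksp = (10.0×10^-3)(0.108×10^-3) / 3.981×10^-7 = 2.71

Ω = 2.71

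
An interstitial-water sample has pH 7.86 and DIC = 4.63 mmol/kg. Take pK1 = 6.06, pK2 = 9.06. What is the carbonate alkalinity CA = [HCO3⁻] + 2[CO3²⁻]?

CA = 4.83 mmol/kg

CA = [HCO3⁻] + 2[CO3²⁻] = (α₁ + 2α₂)·DIC
At pH 7.86: [H⁺]/K1 = 10^-1.80 = 0.015849, K2/[H⁺] = 10^-1.20 = 0.063096
α₁ = 1/(1 + 0.015849 + 0.063096) = 1/1.0789 = 0.9268; α₂ = α₁·K2/[H⁺] = 0.05848
α₁ + 2α₂ = 1.0438
CA = 1.0438 × 4.63 = 4.83 mmol/kg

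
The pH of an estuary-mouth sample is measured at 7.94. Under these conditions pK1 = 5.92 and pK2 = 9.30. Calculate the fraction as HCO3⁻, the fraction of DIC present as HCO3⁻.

α₁ = 1 / (1 + [H⁺]/K1 + K2/[H⁺]) = 1 / (1 + 10^-2.02 + 10^-1.36)
   = 1 / (1 + 0.0095499 + 0.043652) = 1/1.0532 = 0.9495

α₁ = 0.949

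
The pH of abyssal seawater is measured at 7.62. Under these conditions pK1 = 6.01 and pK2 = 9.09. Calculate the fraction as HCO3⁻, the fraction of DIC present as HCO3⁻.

α₁ = 0.945

α₁ = 1 / (1 + [H⁺]/K1 + K2/[H⁺]) = 1 / (1 + 10^-1.61 + 10^-1.47)
   = 1 / (1 + 0.024547 + 0.033884) = 1/1.0584 = 0.9448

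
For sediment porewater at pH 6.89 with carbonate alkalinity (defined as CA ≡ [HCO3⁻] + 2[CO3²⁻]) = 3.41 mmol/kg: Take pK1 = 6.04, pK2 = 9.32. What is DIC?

CA = [HCO3⁻] + 2[CO3²⁻] = (α₁ + 2α₂)·DIC
At pH 6.89: [H⁺]/K1 = 10^-0.85 = 0.14125, K2/[H⁺] = 10^-2.43 = 0.0037154
α₁ = 1/(1 + 0.14125 + 0.0037154) = 1/1.1450 = 0.8734; α₂ = α₁·K2/[H⁺] = 0.003245
α₁ + 2α₂ = 0.8799
DIC = CA / (α₁ + 2α₂) = 3.41 / 0.8799 = 3.88 mmol/kg

DIC = 3.88 mmol/kg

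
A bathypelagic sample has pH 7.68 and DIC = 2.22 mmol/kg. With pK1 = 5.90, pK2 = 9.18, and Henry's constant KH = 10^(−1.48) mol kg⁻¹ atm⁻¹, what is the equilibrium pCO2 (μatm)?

pCO2 = 1060 μatm

α₀ = 1 / (1 + K1/[H⁺] + K1K2/[H⁺]²) = 1 / (1 + 10^+1.78 + 10^+0.28)
   = 1 / (1 + 60.256 + 1.9055) = 1/63.161 = 0.01583
[CO2*] = α₀ × DIC = 0.01583 × 2.22 = 0.03515 mmol/kg
pCO2 = [CO2*]/KH = 3.515×10^-5 / 3.311×10^-2 = 1060 μatm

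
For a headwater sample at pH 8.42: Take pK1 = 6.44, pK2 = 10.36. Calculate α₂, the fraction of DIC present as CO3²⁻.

α₂ = 1 / (1 + [H⁺]/K2 + [H⁺]²/(K1K2)) = 1 / (1 + 10^+1.94 + 10^-0.04)
   = 1 / (1 + 87.096 + 0.91201) = 1/89.008 = 0.01123

α₂ = 0.0112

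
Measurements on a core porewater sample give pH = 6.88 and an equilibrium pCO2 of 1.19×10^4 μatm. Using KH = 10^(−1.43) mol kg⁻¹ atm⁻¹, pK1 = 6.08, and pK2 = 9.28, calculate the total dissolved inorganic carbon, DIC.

[CO2*] = KH · pCO2 = 10^(−1.43) × 1.19×10^4×10^-6 = 4.421×10^-4 mol/kg
α₀ = 1/(1 + K1/[H⁺] + K1K2/[H⁺]²) = 1/(1 + 10^+0.80 + 10^-1.60) = 0.1363
DIC = [CO2*]/α₀ = 4.421×10^-4 / 0.1363 = 3.24 mmol/kg

DIC = 3.24 mmol/kg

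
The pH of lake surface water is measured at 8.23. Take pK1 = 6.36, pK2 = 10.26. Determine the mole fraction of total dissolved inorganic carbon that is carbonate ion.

α₂ = 1 / (1 + [H⁺]/K2 + [H⁺]²/(K1K2)) = 1 / (1 + 10^+2.03 + 10^+0.16)
   = 1 / (1 + 107.15 + 1.4454) = 1/109.60 = 0.009124

α₂ = 0.00912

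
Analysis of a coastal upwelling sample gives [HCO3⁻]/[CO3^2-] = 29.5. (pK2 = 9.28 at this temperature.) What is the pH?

pH = 7.81

From K2 = [H⁺][CO3^2-]/[HCO3⁻]:  pH = pK2 − log₁₀([HCO3⁻]/[CO3^2-])
log₁₀(29.5) = +1.470
pH = 9.28 − (+1.470) = 7.81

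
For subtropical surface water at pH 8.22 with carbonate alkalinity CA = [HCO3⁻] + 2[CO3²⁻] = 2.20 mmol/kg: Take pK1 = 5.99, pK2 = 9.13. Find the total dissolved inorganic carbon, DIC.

DIC = 1.99 mmol/kg

CA = [HCO3⁻] + 2[CO3²⁻] = (α₁ + 2α₂)·DIC
At pH 8.22: [H⁺]/K1 = 10^-2.23 = 0.0058884, K2/[H⁺] = 10^-0.91 = 0.12303
α₁ = 1/(1 + 0.0058884 + 0.12303) = 1/1.1289 = 0.8858; α₂ = α₁·K2/[H⁺] = 0.1090
α₁ + 2α₂ = 1.1038
DIC = CA / (α₁ + 2α₂) = 2.20 / 1.1038 = 1.99 mmol/kg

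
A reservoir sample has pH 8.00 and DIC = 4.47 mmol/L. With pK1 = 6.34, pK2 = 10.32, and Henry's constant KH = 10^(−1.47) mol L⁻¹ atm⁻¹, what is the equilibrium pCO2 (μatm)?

pCO2 = 2810 μatm

α₀ = 1 / (1 + K1/[H⁺] + K1K2/[H⁺]²) = 1 / (1 + 10^+1.66 + 10^-0.66)
   = 1 / (1 + 45.709 + 0.21878) = 1/46.928 = 0.02131
[CO2*] = α₀ × DIC = 0.02131 × 4.47 = 0.09525 mmol/L
pCO2 = [CO2*]/KH = 9.525×10^-5 / 3.388×10^-2 = 2810 μatm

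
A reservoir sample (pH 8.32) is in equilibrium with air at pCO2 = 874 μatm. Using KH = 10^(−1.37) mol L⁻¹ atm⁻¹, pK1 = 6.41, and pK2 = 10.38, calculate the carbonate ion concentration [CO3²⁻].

[CO3²⁻] = 0.0264 mmol/L

[CO2*] = KH · pCO2 = 10^(−1.37) × 874×10^-6 = 3.728×10^-5 mol/L
α₀ = 1/(1 + K1/[H⁺] + K1K2/[H⁺]²) = 1/(1 + 10^+1.91 + 10^-0.15) = 0.01205
DIC = [CO2*]/α₀ = 3.728×10^-5 / 0.01205 = 3.094 mmol/L
[CO3²⁻] = α₂·DIC; α₂ = 0.008530, so [CO3²⁻] = 0.008530 × 3.094 = 0.0264 mmol/L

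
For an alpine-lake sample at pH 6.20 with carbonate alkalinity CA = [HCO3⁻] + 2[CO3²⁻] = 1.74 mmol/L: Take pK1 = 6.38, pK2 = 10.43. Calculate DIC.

CA = [HCO3⁻] + 2[CO3²⁻] = (α₁ + 2α₂)·DIC
At pH 6.20: [H⁺]/K1 = 10^0.18 = 1.5136, K2/[H⁺] = 10^-4.23 = 5.8884×10^-5
α₁ = 1/(1 + 1.5136 + 5.8884×10^-5) = 1/2.5136 = 0.3978; α₂ = α₁·K2/[H⁺] = 2.343×10^-5
α₁ + 2α₂ = 0.3979
DIC = CA / (α₁ + 2α₂) = 1.74 / 0.3979 = 4.37 mmol/L

DIC = 4.37 mmol/L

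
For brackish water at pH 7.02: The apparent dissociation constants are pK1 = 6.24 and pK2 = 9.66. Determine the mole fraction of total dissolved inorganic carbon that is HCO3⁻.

α₁ = 1 / (1 + [H⁺]/K1 + K2/[H⁺]) = 1 / (1 + 10^-0.78 + 10^-2.64)
   = 1 / (1 + 0.16596 + 0.0022909) = 1/1.1682 = 0.8560

α₁ = 0.856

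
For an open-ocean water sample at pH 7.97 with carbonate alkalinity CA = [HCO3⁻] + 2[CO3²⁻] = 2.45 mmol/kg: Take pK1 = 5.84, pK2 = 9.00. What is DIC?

CA = [HCO3⁻] + 2[CO3²⁻] = (α₁ + 2α₂)·DIC
At pH 7.97: [H⁺]/K1 = 10^-2.13 = 0.0074131, K2/[H⁺] = 10^-1.03 = 0.093325
α₁ = 1/(1 + 0.0074131 + 0.093325) = 1/1.1007 = 0.9085; α₂ = α₁·K2/[H⁺] = 0.08478
α₁ + 2α₂ = 1.0780
DIC = CA / (α₁ + 2α₂) = 2.45 / 1.0780 = 2.27 mmol/kg

DIC = 2.27 mmol/kg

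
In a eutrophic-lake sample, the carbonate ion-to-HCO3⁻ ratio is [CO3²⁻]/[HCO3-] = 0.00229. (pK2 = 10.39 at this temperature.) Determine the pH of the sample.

pH = 7.75

From K2 = [H⁺][CO3²⁻]/[HCO3-]:  pH = pK2 + log₁₀([CO3²⁻]/[HCO3-])
log₁₀(0.00229) = -2.640
pH = 10.39 + (-2.640) = 7.75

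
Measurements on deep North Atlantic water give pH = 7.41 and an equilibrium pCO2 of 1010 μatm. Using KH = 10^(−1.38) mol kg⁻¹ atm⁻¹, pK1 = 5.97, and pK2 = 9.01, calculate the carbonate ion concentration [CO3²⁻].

[CO3²⁻] = 0.0291 mmol/kg

[CO2*] = KH · pCO2 = 10^(−1.38) × 1010×10^-6 = 4.210×10^-5 mol/kg
α₀ = 1/(1 + K1/[H⁺] + K1K2/[H⁺]²) = 1/(1 + 10^+1.44 + 10^-0.16) = 0.03421
DIC = [CO2*]/α₀ = 4.210×10^-5 / 0.03421 = 1.231 mmol/kg
[CO3²⁻] = α₂·DIC; α₂ = 0.02367, so [CO3²⁻] = 0.02367 × 1.231 = 0.0291 mmol/kg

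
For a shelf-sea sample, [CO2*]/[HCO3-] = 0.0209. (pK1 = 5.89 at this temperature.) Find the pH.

pH = 7.57

From K1 = [H⁺][HCO3-]/[CO2*]:  pH = pK1 − log₁₀([CO2*]/[HCO3-])
log₁₀(0.0209) = -1.680
pH = 5.89 − (-1.680) = 7.57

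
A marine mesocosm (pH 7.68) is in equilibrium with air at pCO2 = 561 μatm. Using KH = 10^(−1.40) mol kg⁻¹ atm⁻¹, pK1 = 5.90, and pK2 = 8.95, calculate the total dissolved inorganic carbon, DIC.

DIC = 1.44 mmol/kg

[CO2*] = KH · pCO2 = 10^(−1.40) × 561×10^-6 = 2.233×10^-5 mol/kg
α₀ = 1/(1 + K1/[H⁺] + K1K2/[H⁺]²) = 1/(1 + 10^+1.78 + 10^+0.51) = 0.01551
DIC = [CO2*]/α₀ = 2.233×10^-5 / 0.01551 = 1.44 mmol/kg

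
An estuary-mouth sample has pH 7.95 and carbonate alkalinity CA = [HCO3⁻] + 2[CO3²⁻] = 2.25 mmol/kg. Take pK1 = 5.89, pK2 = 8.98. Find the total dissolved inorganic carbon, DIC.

DIC = 2.09 mmol/kg

CA = [HCO3⁻] + 2[CO3²⁻] = (α₁ + 2α₂)·DIC
At pH 7.95: [H⁺]/K1 = 10^-2.06 = 0.0087096, K2/[H⁺] = 10^-1.03 = 0.093325
α₁ = 1/(1 + 0.0087096 + 0.093325) = 1/1.1020 = 0.9074; α₂ = α₁·K2/[H⁺] = 0.08468
α₁ + 2α₂ = 1.0768
DIC = CA / (α₁ + 2α₂) = 2.25 / 1.0768 = 2.09 mmol/kg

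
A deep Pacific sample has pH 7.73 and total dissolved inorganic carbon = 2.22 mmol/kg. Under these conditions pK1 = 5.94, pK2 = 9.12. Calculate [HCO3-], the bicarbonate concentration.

α₁ = 1 / (1 + [H⁺]/K1 + K2/[H⁺]) = 1 / (1 + 10^-1.79 + 10^-1.39)
   = 1 / (1 + 0.016218 + 0.040738) = 1/1.0570 = 0.9461
[HCO3⁻] = α₁ × DIC = 0.9461 × 2.22 = 2.10 mmol/kg

[HCO3⁻] = 2.10 mmol/kg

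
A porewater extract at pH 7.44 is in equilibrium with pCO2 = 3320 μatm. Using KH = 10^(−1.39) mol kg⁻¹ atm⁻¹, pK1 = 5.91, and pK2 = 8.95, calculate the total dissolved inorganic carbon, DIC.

[CO2*] = KH · pCO2 = 10^(−1.39) × 3320×10^-6 = 1.353×10^-4 mol/kg
α₀ = 1/(1 + K1/[H⁺] + K1K2/[H⁺]²) = 1/(1 + 10^+1.53 + 10^+0.02) = 0.02783
DIC = [CO2*]/α₀ = 1.353×10^-4 / 0.02783 = 4.86 mmol/kg

DIC = 4.86 mmol/kg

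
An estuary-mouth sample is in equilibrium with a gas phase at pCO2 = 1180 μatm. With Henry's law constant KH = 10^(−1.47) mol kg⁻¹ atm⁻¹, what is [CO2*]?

KH = 10^(−1.47) = 3.388×10^-2 mol kg⁻¹ atm⁻¹
[CO2*] = KH · pCO2 = 3.388×10^-2 × 1180×10^-6 atm = 4.00×10^-5 mol/kg

[CO2*] = 40.0 μmol/kg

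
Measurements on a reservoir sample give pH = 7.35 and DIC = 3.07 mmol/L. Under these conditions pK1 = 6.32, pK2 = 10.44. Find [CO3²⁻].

[CO3²⁻] = 2.28 μmol/L

α₂ = 1 / (1 + [H⁺]/K2 + [H⁺]²/(K1K2)) = 1 / (1 + 10^+3.09 + 10^+2.06)
   = 1 / (1 + 1230.3 + 114.82) = 1/1346.1 = 0.0007429
[CO3²⁻] = α₂ × DIC = 0.0007429 × 3.07 = 0.00228 mmol/L = 2.28 μmol/L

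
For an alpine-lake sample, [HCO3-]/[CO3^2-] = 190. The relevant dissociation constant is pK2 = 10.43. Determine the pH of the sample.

pH = 8.15

From K2 = [H⁺][CO3^2-]/[HCO3-]:  pH = pK2 − log₁₀([HCO3-]/[CO3^2-])
log₁₀(190) = +2.279
pH = 10.43 − (+2.279) = 8.15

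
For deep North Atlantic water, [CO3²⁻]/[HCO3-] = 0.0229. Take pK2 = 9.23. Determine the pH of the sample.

From K2 = [H⁺][CO3²⁻]/[HCO3-]:  pH = pK2 + log₁₀([CO3²⁻]/[HCO3-])
log₁₀(0.0229) = -1.640
pH = 9.23 + (-1.640) = 7.59

pH = 7.59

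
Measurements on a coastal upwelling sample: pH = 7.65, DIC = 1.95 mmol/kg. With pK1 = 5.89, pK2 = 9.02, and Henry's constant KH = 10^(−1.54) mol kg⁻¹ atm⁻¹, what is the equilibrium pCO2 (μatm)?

pCO2 = 1110 μatm

α₀ = 1 / (1 + K1/[H⁺] + K1K2/[H⁺]²) = 1 / (1 + 10^+1.76 + 10^+0.39)
   = 1 / (1 + 57.544 + 2.4547) = 1/60.999 = 0.01639
[CO2*] = α₀ × DIC = 0.01639 × 1.95 = 0.03197 mmol/kg
pCO2 = [CO2*]/KH = 3.197×10^-5 / 2.884×10^-2 = 1110 μatm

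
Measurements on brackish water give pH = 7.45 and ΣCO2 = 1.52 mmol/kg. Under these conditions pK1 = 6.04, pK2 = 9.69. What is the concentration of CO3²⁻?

α₂ = 1 / (1 + [H⁺]/K2 + [H⁺]²/(K1K2)) = 1 / (1 + 10^+2.24 + 10^+0.83)
   = 1 / (1 + 173.78 + 6.7608) = 1/181.54 = 0.005508
[CO3²⁻] = α₂ × DIC = 0.005508 × 1.52 = 0.00837 mmol/kg = 8.37 μmol/kg

[CO3²⁻] = 8.37 μmol/kg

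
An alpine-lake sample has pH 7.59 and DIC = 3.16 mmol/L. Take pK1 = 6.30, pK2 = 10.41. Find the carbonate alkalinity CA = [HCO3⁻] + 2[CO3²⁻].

CA = [HCO3⁻] + 2[CO3²⁻] = (α₁ + 2α₂)·DIC
At pH 7.59: [H⁺]/K1 = 10^-1.29 = 0.051286, K2/[H⁺] = 10^-2.82 = 0.0015136
α₁ = 1/(1 + 0.051286 + 0.0015136) = 1/1.0528 = 0.9498; α₂ = α₁·K2/[H⁺] = 0.001438
α₁ + 2α₂ = 0.9527
CA = 0.9527 × 3.16 = 3.01 mmol/L

CA = 3.01 mmol/L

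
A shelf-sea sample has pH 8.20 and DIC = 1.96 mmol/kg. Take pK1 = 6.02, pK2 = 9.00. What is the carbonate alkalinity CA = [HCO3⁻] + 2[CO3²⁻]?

CA = 2.22 mmol/kg

CA = [HCO3⁻] + 2[CO3²⁻] = (α₁ + 2α₂)·DIC
At pH 8.20: [H⁺]/K1 = 10^-2.18 = 0.0066069, K2/[H⁺] = 10^-0.80 = 0.15849
α₁ = 1/(1 + 0.0066069 + 0.15849) = 1/1.1651 = 0.8583; α₂ = α₁·K2/[H⁺] = 0.1360
α₁ + 2α₂ = 1.1304
CA = 1.1304 × 1.96 = 2.22 mmol/kg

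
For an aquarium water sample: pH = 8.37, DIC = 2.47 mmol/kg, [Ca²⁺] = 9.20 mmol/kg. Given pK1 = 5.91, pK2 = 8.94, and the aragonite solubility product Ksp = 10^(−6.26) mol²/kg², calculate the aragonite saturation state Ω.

Ω = 8.75

α₂ = 1 / (1 + [H⁺]/K2 + [H⁺]²/(K1K2)) = 1 / (1 + 10^+0.57 + 10^-1.89)
   = 1 / (1 + 3.7154 + 0.012882) = 1/4.7282 = 0.2115
[CO3²⁻] = α₂ × DIC = 0.2115 × 2.47 = 0.5224 mmol/kg
Ksp = 10^(−6.26) = 5.495×10^-7
Ω = [Ca²⁺][CO3²⁻]/Ksp = (9.20×10^-3)(5.224×10^-4) / 5.495×10^-7 = 8.75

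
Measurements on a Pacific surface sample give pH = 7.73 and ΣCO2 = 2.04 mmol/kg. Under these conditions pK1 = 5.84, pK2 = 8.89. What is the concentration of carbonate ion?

[CO3²⁻] = 0.130 mmol/kg

α₂ = 1 / (1 + [H⁺]/K2 + [H⁺]²/(K1K2)) = 1 / (1 + 10^+1.16 + 10^-0.73)
   = 1 / (1 + 14.454 + 0.18621) = 1/15.641 = 0.06394
[CO3²⁻] = α₂ × DIC = 0.06394 × 2.04 = 0.130 mmol/kg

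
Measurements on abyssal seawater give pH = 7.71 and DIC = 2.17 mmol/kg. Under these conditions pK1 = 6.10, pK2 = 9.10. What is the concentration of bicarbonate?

[HCO3⁻] = 2.04 mmol/kg

α₁ = 1 / (1 + [H⁺]/K1 + K2/[H⁺]) = 1 / (1 + 10^-1.61 + 10^-1.39)
   = 1 / (1 + 0.024547 + 0.040738) = 1/1.0653 = 0.9387
[HCO3⁻] = α₁ × DIC = 0.9387 × 2.17 = 2.04 mmol/kg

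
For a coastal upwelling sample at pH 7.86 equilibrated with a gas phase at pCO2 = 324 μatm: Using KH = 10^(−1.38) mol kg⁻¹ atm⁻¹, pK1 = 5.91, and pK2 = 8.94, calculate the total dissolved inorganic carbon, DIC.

[CO2*] = KH · pCO2 = 10^(−1.38) × 324×10^-6 = 1.351×10^-5 mol/kg
α₀ = 1/(1 + K1/[H⁺] + K1K2/[H⁺]²) = 1/(1 + 10^+1.95 + 10^+0.87) = 0.01025
DIC = [CO2*]/α₀ = 1.351×10^-5 / 0.01025 = 1.32 mmol/kg

DIC = 1.32 mmol/kg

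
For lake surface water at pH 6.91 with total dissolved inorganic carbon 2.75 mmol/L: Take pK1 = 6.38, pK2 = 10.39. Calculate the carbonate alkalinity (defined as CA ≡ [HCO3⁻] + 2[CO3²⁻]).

CA = [HCO3⁻] + 2[CO3²⁻] = (α₁ + 2α₂)·DIC
At pH 6.91: [H⁺]/K1 = 10^-0.53 = 0.29512, K2/[H⁺] = 10^-3.48 = 0.00033113
α₁ = 1/(1 + 0.29512 + 0.00033113) = 1/1.2955 = 0.7719; α₂ = α₁·K2/[H⁺] = 0.0002556
α₁ + 2α₂ = 0.7724
CA = 0.7724 × 2.75 = 2.12 mmol/L

CA = 2.12 mmol/L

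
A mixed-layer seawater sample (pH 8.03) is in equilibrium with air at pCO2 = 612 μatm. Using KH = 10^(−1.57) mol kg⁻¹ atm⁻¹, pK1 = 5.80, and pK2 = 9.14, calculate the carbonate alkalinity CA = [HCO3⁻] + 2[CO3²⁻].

CA = 3.23 mmol/kg

[CO2*] = KH · pCO2 = 10^(−1.57) × 612×10^-6 = 1.647×10^-5 mol/kg
α₀ = 1/(1 + K1/[H⁺] + K1K2/[H⁺]²) = 1/(1 + 10^+2.23 + 10^+1.12) = 0.005435
DIC = [CO2*]/α₀ = 1.647×10^-5 / 0.005435 = 3.031 mmol/kg
CA = (α₁ + 2α₂)·DIC = (0.9229 + 2×0.07164) × 3.031 = 3.23 mmol/kg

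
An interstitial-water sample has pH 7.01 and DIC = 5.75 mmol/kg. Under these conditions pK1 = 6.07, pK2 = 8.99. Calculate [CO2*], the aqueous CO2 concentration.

[CO2*] = 0.587 mmol/kg

α₀ = 1 / (1 + K1/[H⁺] + K1K2/[H⁺]²) = 1 / (1 + 10^+0.94 + 10^-1.04)
   = 1 / (1 + 8.7096 + 0.091201) = 1/9.8008 = 0.1020
[CO2*] = α₀ × DIC = 0.1020 × 5.75 = 0.587 mmol/kg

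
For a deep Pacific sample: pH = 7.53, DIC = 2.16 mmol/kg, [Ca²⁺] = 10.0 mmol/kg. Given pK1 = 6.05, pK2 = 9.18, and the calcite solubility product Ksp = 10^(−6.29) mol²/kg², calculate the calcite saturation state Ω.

α₂ = 1 / (1 + [H⁺]/K2 + [H⁺]²/(K1K2)) = 1 / (1 + 10^+1.65 + 10^+0.17)
   = 1 / (1 + 44.668 + 1.4791) = 1/47.147 = 0.02121
[CO3²⁻] = α₂ × DIC = 0.02121 × 2.16 = 0.04581 mmol/kg
Ksp = 10^(−6.29) = 5.129×10^-7
Ω = [Ca²⁺][CO3²⁻]/Ksp = (10.0×10^-3)(4.581×10^-5) / 5.129×10^-7 = 0.893

Ω = 0.893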